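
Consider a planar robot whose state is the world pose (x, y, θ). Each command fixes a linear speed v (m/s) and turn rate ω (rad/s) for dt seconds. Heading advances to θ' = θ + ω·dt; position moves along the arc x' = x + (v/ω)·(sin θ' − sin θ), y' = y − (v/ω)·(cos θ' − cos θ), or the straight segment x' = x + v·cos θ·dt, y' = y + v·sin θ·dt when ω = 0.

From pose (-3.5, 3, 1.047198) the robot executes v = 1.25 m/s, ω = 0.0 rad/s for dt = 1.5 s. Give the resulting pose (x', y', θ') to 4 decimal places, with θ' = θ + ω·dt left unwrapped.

(-2.5625, 4.6238, 1.0472)

θ' = 1.0472 + 0.0·1.5 = 1.0472
ω = 0 → straight: x' = -3.5 + 1.25·cos(1.0472)·1.5 = -2.5625
y' = 3 + 1.25·sin(1.0472)·1.5 = 4.6238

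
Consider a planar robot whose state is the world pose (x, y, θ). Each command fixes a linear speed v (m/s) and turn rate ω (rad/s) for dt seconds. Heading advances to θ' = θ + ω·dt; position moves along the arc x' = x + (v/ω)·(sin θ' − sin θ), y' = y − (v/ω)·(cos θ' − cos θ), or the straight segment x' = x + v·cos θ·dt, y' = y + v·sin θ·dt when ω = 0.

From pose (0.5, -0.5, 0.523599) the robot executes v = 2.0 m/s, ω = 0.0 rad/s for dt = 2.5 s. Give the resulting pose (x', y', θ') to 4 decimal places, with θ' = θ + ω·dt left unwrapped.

(4.8301, 2.0000, 0.5236)

θ' = 0.5236 + 0.0·2.5 = 0.5236
ω = 0 → straight: x' = 0.5 + 2.0·cos(0.5236)·2.5 = 4.8301
y' = -0.5 + 2.0·sin(0.5236)·2.5 = 2.0000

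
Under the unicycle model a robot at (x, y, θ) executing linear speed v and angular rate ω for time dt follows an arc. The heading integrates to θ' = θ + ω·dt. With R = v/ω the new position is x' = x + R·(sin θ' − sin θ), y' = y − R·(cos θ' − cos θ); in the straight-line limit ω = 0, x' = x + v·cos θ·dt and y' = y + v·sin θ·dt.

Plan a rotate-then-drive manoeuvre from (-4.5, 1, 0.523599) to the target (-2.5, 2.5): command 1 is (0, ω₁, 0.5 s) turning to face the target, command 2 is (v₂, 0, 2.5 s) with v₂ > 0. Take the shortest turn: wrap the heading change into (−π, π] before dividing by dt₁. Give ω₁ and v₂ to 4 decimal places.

heading to target = atan2(2.5−1, -2.5−-4.5) = 0.6435
Δθ = wrap(0.6435 − 0.5236) = 0.1199; ω₁ = Δθ/dt₁ = 0.2398
distance = √((-2.5−-4.5)² + (2.5−1)²) = 2.5000; v₂ = distance/dt₂ = 1.0000

ω₁ = 0.2398, v₂ = 1.0000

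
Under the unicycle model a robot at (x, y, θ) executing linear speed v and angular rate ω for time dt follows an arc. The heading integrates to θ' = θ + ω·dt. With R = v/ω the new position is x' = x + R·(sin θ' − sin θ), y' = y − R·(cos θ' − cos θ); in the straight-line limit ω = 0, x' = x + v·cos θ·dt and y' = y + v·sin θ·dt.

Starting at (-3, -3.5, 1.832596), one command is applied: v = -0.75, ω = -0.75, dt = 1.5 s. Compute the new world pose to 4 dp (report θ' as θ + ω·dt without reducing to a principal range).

(-3.3159, -4.5187, 0.7076)

θ' = 1.8326 + -0.75·1.5 = 0.7076
R = v/ω = -0.75/-0.75 = 1.0000
x' = -3 + 1.0000·(sin 0.7076 − sin 1.8326) = -3.3159
y' = -3.5 − 1.0000·(cos 0.7076 − cos 1.8326) = -4.5187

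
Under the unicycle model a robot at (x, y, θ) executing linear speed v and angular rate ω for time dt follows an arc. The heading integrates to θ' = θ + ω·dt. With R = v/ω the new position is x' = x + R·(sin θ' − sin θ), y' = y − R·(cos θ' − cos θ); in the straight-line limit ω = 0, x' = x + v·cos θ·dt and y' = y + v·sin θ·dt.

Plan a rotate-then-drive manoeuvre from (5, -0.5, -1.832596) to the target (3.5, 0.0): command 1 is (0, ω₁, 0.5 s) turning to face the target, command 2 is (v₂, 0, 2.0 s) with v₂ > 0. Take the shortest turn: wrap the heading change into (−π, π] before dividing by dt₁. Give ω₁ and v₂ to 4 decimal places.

heading to target = atan2(0−-0.5, 3.5−5) = 2.8198
Δθ = wrap(2.8198 − -1.8326) = -1.6307; ω₁ = Δθ/dt₁ = -3.2615
distance = √((3.5−5)² + (0−-0.5)²) = 1.5811; v₂ = distance/dt₂ = 0.7906

ω₁ = -3.2615, v₂ = 0.7906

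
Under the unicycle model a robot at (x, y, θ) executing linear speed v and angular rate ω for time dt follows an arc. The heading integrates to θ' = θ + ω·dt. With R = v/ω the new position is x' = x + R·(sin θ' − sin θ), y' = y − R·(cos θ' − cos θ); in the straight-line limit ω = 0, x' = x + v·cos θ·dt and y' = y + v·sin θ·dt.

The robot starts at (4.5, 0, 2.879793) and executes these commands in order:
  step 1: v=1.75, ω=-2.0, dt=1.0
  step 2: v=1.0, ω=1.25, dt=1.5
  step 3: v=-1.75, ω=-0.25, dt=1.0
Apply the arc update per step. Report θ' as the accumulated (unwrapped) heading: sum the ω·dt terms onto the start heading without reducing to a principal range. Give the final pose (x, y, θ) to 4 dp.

step 1: θ'=0.8798 (R=-0.8750) → pose (4.0522, 1.4028, 0.8798)
step 2: θ'=2.7548 (R=0.8000) → pose (3.7375, 2.6536, 2.7548)
step 3: θ'=2.5048 (R=7.0000) → pose (5.2593, 1.7988, 2.5048)

(5.2593, 1.7988, 2.5048)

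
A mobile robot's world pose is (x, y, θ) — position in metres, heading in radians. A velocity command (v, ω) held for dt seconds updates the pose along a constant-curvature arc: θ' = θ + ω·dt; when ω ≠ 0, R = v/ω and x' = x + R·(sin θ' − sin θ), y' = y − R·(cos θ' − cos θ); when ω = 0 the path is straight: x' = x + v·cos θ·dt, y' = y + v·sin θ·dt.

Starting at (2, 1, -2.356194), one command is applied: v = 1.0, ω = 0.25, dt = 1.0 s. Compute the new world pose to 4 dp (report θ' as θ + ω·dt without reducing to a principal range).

(1.3882, 0.2123, -2.1062)

θ' = -2.3562 + 0.25·1.0 = -2.1062
R = v/ω = 1.0/0.25 = 4.0000
x' = 2 + 4.0000·(sin -2.1062 − sin -2.3562) = 1.3882
y' = 1 − 4.0000·(cos -2.1062 − cos -2.3562) = 0.2123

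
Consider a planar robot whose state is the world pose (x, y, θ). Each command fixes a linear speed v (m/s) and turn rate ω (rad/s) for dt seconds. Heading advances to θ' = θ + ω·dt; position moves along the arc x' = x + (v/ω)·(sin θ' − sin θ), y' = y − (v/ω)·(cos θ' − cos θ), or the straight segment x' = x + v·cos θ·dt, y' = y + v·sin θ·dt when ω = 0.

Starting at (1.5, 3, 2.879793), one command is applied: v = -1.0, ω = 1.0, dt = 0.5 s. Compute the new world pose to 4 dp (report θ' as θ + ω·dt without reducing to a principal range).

θ' = 2.8798 + 1.0·0.5 = 3.3798
R = v/ω = -1.0/1.0 = -1.0000
x' = 1.5 + -1.0000·(sin 3.3798 − sin 2.8798) = 1.9948
y' = 3 − -1.0000·(cos 3.3798 − cos 2.8798) = 2.9942

(1.9948, 2.9942, 3.3798)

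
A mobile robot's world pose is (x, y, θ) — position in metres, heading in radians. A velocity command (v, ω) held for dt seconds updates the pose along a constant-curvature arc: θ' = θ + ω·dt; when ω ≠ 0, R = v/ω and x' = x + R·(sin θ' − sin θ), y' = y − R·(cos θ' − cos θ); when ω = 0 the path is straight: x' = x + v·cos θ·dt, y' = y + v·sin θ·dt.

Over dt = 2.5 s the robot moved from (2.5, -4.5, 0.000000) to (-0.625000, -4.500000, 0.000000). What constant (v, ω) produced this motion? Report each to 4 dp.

Δθ = 0.000000 − 0.000000 = 0.000000
ω = Δθ/dt = 0.000000/2.5 = 0.0000
ω = 0 → v = (Δx·cos θ + Δy·sin θ)/dt = -1.2500

v = -1.2500, ω = 0.0000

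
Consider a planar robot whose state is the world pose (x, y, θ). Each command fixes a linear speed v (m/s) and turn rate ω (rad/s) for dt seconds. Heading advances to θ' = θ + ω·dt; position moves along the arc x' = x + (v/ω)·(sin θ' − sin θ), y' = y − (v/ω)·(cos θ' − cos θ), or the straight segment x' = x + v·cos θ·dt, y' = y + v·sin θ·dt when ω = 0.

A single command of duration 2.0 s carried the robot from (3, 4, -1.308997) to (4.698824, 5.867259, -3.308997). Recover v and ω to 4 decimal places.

v = -1.5000, ω = -1.0000

Δθ = -3.308997 − -1.308997 = -2.000000
ω = Δθ/dt = -2.000000/2.0 = -1.0000
R = −Δy/(cos θ' − cos θ) = 1.5000
v = R·ω = 1.5000·-1.0000 = -1.5000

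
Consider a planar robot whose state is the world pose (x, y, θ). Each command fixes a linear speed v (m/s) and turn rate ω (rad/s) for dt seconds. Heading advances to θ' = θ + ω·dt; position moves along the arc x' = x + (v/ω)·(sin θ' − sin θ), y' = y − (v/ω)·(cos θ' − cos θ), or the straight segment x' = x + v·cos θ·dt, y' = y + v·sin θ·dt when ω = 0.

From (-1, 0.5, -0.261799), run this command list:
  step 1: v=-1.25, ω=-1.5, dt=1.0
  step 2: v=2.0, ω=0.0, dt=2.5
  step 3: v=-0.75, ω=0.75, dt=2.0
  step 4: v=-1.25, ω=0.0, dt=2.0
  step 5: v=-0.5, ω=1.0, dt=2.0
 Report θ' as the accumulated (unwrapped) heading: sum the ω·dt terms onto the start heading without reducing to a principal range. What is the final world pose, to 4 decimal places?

step 1: θ'=-1.7618 (R=0.8333) → pose (-1.6025, 1.4631, -1.7618)
step 2: θ'=-1.7618 (straight) → pose (-2.5517, -3.4459, -1.7618)
step 3: θ'=-0.2618 (R=-1.0000) → pose (-3.2747, -2.2902, -0.2618)
step 4: θ'=-0.2618 (straight) → pose (-5.6895, -1.6431, -0.2618)
step 5: θ'=1.7382 (R=-0.5000) → pose (-6.3119, -2.2094, 1.7382)

(-6.3119, -2.2094, 1.7382)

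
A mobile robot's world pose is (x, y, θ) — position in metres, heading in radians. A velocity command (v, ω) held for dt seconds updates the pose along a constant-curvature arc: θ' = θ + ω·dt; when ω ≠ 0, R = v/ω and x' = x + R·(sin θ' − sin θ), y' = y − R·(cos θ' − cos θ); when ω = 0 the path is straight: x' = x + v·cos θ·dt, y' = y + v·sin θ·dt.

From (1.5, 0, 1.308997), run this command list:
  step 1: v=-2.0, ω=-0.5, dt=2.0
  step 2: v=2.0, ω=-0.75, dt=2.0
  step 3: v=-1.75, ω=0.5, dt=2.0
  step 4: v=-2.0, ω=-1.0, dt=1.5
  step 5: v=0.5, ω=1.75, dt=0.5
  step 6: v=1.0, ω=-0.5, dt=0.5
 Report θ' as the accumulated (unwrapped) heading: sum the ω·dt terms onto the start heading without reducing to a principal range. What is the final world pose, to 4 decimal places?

step 1: θ'=0.3090 (R=4.0000) → pose (-1.1473, -2.7753, 0.3090)
step 2: θ'=-1.1910 (R=-2.6667) → pose (2.1403, -4.3270, -1.1910)
step 3: θ'=-0.1910 (R=-3.5000) → pose (-0.4458, -2.1882, -0.1910)
step 4: θ'=-1.6910 (R=2.0000) → pose (-2.0517, 0.0152, -1.6910)
step 5: θ'=-0.8160 (R=0.2857) → pose (-1.9762, -0.2148, -0.8160)
step 6: θ'=-1.0660 (R=-2.0000) → pose (-1.6825, -0.6178, -1.0660)

(-1.6825, -0.6178, -1.0660)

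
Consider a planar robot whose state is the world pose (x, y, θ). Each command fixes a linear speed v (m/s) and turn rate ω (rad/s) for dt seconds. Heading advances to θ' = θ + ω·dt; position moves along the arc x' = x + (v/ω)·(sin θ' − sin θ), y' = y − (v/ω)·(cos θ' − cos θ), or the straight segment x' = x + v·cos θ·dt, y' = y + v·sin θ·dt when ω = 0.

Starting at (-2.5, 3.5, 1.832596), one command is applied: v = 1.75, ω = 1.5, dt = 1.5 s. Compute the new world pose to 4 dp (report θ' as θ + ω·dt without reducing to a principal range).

(-4.5698, 3.8852, 4.0826)

θ' = 1.8326 + 1.5·1.5 = 4.0826
R = v/ω = 1.75/1.5 = 1.1667
x' = -2.5 + 1.1667·(sin 4.0826 − sin 1.8326) = -4.5698
y' = 3.5 − 1.1667·(cos 4.0826 − cos 1.8326) = 3.8852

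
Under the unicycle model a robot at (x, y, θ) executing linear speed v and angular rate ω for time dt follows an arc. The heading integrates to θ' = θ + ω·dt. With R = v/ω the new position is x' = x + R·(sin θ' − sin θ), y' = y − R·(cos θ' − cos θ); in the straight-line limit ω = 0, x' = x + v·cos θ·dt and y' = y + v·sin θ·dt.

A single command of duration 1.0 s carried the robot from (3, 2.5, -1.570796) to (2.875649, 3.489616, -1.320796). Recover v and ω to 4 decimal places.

Δθ = -1.320796 − -1.570796 = 0.250000
ω = Δθ/dt = 0.250000/1.0 = 0.2500
R = −Δy/(cos θ' − cos θ) = -4.0000
v = R·ω = -4.0000·0.2500 = -1.0000

v = -1.0000, ω = 0.2500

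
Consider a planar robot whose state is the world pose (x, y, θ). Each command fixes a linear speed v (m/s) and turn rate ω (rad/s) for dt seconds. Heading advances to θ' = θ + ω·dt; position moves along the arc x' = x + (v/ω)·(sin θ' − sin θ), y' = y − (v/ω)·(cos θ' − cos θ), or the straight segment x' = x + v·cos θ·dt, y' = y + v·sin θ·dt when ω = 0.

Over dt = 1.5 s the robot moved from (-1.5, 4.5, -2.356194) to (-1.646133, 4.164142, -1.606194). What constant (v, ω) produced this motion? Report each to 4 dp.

Δθ = -1.606194 − -2.356194 = 0.750000
ω = Δθ/dt = 0.750000/1.5 = 0.5000
R = −Δy/(cos θ' − cos θ) = 0.5000
v = R·ω = 0.5000·0.5000 = 0.2500

v = 0.2500, ω = 0.5000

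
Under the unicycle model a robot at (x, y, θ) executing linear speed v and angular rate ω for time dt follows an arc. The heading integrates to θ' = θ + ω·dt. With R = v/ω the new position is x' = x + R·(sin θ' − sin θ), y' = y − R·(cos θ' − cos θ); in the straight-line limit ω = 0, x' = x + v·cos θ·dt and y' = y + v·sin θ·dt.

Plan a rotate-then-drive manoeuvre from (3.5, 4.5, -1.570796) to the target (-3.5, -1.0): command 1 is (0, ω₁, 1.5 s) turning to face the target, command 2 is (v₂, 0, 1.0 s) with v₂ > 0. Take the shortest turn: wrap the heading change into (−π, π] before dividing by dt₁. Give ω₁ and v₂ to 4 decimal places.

heading to target = atan2(-1−4.5, -3.5−3.5) = -2.4756
Δθ = wrap(-2.4756 − -1.5708) = -0.9048; ω₁ = Δθ/dt₁ = -0.6032
distance = √((-3.5−3.5)² + (-1−4.5)²) = 8.9022; v₂ = distance/dt₂ = 8.9022

ω₁ = -0.6032, v₂ = 8.9022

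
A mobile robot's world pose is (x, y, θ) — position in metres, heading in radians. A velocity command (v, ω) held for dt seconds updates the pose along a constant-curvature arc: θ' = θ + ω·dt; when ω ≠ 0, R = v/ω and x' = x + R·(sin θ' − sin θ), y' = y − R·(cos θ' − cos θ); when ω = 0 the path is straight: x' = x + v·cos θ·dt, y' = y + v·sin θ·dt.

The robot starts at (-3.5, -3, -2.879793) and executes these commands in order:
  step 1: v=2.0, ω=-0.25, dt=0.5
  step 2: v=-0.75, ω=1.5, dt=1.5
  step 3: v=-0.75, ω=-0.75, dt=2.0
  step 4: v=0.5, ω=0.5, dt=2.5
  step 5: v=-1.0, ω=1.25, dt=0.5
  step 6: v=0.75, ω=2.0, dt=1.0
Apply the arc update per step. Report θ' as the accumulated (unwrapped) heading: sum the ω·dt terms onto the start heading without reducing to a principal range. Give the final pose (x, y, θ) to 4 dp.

(-4.2292, -1.4654, 1.6202)

step 1: θ'=-3.0048 (R=-8.0000) → pose (-4.4796, -3.1979, -3.0048)
step 2: θ'=-0.7548 (R=-0.5000) → pose (-4.2052, -2.3383, -0.7548)
step 3: θ'=-2.2548 (R=1.0000) → pose (-4.2951, -0.9780, -2.2548)
step 4: θ'=-1.0048 (R=1.0000) → pose (-4.3641, -2.1462, -1.0048)
step 5: θ'=-0.3798 (R=-0.8000) → pose (-4.7428, -1.8322, -0.3798)
step 6: θ'=1.6202 (R=0.3750) → pose (-4.2292, -1.4654, 1.6202)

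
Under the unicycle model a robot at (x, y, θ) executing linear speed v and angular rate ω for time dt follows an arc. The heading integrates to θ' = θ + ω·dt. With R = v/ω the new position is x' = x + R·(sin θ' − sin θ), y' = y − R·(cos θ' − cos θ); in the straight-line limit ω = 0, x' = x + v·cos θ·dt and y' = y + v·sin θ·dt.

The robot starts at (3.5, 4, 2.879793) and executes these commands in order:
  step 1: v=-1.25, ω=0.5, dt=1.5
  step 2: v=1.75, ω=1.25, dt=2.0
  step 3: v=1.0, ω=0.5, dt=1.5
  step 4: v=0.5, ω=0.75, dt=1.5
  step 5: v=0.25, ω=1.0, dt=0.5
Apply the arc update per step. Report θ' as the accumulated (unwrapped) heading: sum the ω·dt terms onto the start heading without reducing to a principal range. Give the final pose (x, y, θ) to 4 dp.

step 1: θ'=3.6298 (R=-2.5000) → pose (5.3196, 4.2069, 3.6298)
step 2: θ'=6.1298 (R=1.4000) → pose (5.7624, 1.5869, 6.1298)
step 3: θ'=6.8798 (R=2.0000) → pose (7.1916, 1.9089, 6.8798)
step 4: θ'=8.0048 (R=0.6667) → pose (7.4762, 2.5605, 8.0048)
step 5: θ'=8.5048 (R=0.2500) → pose (7.4279, 2.6744, 8.5048)

(7.4279, 2.6744, 8.5048)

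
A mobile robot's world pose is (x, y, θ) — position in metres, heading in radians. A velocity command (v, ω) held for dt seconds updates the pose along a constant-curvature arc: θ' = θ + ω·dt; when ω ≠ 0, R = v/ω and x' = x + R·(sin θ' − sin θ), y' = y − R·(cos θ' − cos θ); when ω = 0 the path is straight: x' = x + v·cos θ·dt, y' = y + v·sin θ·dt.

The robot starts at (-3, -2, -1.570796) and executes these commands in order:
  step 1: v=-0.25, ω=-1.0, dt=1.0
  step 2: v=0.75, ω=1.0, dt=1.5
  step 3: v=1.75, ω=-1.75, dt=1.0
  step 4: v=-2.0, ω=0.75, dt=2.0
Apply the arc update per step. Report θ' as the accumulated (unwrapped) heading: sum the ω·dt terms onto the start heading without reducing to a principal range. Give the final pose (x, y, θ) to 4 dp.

(-1.9574, -1.0183, -1.3208)

step 1: θ'=-2.5708 (R=0.2500) → pose (-2.8851, -1.7896, -2.5708)
step 2: θ'=-1.0708 (R=0.7500) → pose (-3.1380, -2.7803, -1.0708)
step 3: θ'=-2.8208 (R=-1.0000) → pose (-3.7003, -4.2087, -2.8208)
step 4: θ'=-1.3208 (R=-2.6667) → pose (-1.9574, -1.0183, -1.3208)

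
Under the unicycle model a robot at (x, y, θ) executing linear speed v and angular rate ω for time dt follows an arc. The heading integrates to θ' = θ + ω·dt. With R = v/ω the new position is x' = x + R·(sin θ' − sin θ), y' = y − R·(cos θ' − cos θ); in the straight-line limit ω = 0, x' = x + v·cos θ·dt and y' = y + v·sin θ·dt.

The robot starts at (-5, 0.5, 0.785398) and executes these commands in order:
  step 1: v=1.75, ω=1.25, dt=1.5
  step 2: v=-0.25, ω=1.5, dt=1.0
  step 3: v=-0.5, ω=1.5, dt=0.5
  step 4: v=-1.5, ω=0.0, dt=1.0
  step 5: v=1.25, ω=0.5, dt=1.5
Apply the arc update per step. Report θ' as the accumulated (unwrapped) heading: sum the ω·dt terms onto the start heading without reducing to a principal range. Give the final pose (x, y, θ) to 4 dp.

(-4.3821, 2.9635, 5.6604)

step 1: θ'=2.6604 (R=1.4000) → pose (-5.3420, 2.7310, 2.6604)
step 2: θ'=4.1604 (R=-0.1667) → pose (-5.1229, 2.7913, 4.1604)
step 3: θ'=4.9104 (R=-0.3333) → pose (-5.0799, 3.0317, 4.9104)
step 4: θ'=4.9104 (straight) → pose (-5.3750, 4.5024, 4.9104)
step 5: θ'=5.6604 (R=2.5000) → pose (-4.3821, 2.9635, 5.6604)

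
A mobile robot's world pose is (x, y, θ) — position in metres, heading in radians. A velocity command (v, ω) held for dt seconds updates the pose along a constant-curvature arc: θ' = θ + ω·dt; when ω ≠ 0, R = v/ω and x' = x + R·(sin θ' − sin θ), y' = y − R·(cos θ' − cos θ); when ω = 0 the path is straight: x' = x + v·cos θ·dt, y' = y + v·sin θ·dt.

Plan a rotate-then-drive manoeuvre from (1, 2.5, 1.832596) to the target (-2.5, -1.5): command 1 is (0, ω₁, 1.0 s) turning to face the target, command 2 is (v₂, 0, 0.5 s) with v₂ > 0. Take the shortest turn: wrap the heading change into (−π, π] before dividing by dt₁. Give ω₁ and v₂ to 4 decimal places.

ω₁ = 2.1610, v₂ = 10.6301

heading to target = atan2(-1.5−2.5, -2.5−1) = -2.2896
Δθ = wrap(-2.2896 − 1.8326) = 2.1610; ω₁ = Δθ/dt₁ = 2.1610
distance = √((-2.5−1)² + (-1.5−2.5)²) = 5.3151; v₂ = distance/dt₂ = 10.6301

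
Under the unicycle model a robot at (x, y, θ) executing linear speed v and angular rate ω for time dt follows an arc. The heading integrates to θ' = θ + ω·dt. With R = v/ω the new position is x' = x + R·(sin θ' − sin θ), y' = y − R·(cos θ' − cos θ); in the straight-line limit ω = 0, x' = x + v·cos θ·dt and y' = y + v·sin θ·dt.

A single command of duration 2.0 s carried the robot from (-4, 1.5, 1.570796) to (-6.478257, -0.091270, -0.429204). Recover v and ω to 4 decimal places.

v = -1.7500, ω = -1.0000

Δθ = -0.429204 − 1.570796 = -2.000000
ω = Δθ/dt = -2.000000/2.0 = -1.0000
R = Δx/(sin θ' − sin θ) = 1.7500
v = R·ω = 1.7500·-1.0000 = -1.7500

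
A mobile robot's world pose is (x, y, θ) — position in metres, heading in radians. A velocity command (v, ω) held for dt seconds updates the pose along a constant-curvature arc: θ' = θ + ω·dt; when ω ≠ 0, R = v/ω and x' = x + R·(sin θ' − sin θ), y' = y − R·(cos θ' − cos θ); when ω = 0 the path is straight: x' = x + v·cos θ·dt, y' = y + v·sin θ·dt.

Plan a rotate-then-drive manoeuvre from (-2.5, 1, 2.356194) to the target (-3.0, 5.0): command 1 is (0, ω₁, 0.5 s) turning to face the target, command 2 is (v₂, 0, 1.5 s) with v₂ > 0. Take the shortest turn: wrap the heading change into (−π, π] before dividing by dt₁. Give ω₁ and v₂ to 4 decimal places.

ω₁ = -1.3221, v₂ = 2.6874

heading to target = atan2(5−1, -3−-2.5) = 1.6952
Δθ = wrap(1.6952 − 2.3562) = -0.6610; ω₁ = Δθ/dt₁ = -1.3221
distance = √((-3−-2.5)² + (5−1)²) = 4.0311; v₂ = distance/dt₂ = 2.6874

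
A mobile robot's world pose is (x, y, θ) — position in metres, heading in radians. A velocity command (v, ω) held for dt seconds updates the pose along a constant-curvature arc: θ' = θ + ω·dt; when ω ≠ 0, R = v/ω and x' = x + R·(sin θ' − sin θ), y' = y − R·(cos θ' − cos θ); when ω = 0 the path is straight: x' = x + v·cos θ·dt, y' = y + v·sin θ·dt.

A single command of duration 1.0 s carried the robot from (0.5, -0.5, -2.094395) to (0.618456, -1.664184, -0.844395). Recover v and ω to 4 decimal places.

Δθ = -0.844395 − -2.094395 = 1.250000
ω = Δθ/dt = 1.250000/1.0 = 1.2500
R = −Δy/(cos θ' − cos θ) = 1.0000
v = R·ω = 1.0000·1.2500 = 1.2500

v = 1.2500, ω = 1.2500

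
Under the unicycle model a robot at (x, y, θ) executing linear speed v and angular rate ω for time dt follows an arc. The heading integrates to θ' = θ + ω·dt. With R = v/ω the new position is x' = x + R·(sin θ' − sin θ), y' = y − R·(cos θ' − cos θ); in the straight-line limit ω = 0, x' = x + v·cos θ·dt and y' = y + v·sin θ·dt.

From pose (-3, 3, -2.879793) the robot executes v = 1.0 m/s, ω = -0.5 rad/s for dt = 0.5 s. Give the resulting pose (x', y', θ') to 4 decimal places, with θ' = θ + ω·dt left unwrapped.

(-3.4940, 2.9320, -3.1298)

θ' = -2.8798 + -0.5·0.5 = -3.1298
R = v/ω = 1.0/-0.5 = -2.0000
x' = -3 + -2.0000·(sin -3.1298 − sin -2.8798) = -3.4940
y' = 3 − -2.0000·(cos -3.1298 − cos -2.8798) = 2.9320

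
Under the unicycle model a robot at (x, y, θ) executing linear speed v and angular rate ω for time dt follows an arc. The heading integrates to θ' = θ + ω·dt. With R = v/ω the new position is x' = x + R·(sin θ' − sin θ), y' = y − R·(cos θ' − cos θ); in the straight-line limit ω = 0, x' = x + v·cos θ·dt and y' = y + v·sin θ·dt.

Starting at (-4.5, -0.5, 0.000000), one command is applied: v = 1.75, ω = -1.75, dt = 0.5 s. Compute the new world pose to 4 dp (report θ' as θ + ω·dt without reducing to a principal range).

(-3.7325, -0.8590, -0.8750)

θ' = 0.0000 + -1.75·0.5 = -0.8750
R = v/ω = 1.75/-1.75 = -1.0000
x' = -4.5 + -1.0000·(sin -0.8750 − sin 0.0000) = -3.7325
y' = -0.5 − -1.0000·(cos -0.8750 − cos 0.0000) = -0.8590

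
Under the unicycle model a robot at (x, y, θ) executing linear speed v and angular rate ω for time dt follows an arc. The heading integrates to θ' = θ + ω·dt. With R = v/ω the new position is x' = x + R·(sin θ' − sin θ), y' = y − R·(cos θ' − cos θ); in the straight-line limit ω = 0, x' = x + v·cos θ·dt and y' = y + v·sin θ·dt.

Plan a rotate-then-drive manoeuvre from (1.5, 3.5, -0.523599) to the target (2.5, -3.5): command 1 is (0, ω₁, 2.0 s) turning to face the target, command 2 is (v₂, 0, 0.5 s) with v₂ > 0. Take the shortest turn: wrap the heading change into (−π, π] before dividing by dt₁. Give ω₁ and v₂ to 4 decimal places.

heading to target = atan2(-3.5−3.5, 2.5−1.5) = -1.4289
Δθ = wrap(-1.4289 − -0.5236) = -0.9053; ω₁ = Δθ/dt₁ = -0.4527
distance = √((2.5−1.5)² + (-3.5−3.5)²) = 7.0711; v₂ = distance/dt₂ = 14.1421

ω₁ = -0.4527, v₂ = 14.1421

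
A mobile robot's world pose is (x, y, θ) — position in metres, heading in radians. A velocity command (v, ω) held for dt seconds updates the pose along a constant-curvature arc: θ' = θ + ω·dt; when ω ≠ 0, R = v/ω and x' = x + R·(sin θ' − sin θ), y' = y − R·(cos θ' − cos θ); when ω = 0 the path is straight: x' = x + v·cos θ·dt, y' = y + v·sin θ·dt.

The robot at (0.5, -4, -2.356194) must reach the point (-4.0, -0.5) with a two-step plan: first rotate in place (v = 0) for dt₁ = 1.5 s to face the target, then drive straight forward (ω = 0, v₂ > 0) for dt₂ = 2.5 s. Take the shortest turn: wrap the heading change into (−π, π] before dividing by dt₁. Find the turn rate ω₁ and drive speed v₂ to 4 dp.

heading to target = atan2(-0.5−-4, -4−0.5) = 2.4805
Δθ = wrap(2.4805 − -2.3562) = -1.4464; ω₁ = Δθ/dt₁ = -0.9643
distance = √((-4−0.5)² + (-0.5−-4)²) = 5.7009; v₂ = distance/dt₂ = 2.2804

ω₁ = -0.9643, v₂ = 2.2804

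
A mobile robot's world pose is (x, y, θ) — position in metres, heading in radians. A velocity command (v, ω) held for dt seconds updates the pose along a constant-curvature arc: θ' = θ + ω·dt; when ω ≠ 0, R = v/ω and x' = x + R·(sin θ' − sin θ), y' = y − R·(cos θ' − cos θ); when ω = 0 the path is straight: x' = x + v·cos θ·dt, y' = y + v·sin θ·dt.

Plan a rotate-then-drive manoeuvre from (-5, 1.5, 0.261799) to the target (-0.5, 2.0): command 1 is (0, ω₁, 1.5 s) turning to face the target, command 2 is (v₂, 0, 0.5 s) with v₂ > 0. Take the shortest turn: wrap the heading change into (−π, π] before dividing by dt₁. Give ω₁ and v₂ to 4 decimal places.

ω₁ = -0.1008, v₂ = 9.0554

heading to target = atan2(2−1.5, -0.5−-5) = 0.1107
Δθ = wrap(0.1107 − 0.2618) = -0.1511; ω₁ = Δθ/dt₁ = -0.1008
distance = √((-0.5−-5)² + (2−1.5)²) = 4.5277; v₂ = distance/dt₂ = 9.0554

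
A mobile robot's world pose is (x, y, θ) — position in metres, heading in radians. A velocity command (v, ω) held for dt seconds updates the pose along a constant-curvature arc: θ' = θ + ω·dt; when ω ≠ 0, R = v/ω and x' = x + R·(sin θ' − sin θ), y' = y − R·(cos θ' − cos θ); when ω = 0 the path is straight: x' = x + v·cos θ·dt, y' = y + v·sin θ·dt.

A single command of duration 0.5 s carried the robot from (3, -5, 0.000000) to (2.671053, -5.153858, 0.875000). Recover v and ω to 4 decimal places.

v = -0.7500, ω = 1.7500

Δθ = 0.875000 − 0.000000 = 0.875000
ω = Δθ/dt = 0.875000/0.5 = 1.7500
R = Δx/(sin θ' − sin θ) = -0.4286
v = R·ω = -0.4286·1.7500 = -0.7500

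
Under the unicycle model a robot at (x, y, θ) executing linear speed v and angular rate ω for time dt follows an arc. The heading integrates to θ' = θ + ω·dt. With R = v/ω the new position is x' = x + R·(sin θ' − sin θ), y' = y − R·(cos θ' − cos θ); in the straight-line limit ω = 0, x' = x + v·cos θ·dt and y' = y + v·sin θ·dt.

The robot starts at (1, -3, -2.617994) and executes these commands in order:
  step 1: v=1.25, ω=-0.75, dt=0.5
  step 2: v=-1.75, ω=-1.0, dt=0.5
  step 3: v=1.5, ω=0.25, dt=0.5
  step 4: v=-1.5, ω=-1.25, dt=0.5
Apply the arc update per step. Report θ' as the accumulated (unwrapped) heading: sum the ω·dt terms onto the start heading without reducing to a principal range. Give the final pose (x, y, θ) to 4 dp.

step 1: θ'=-2.9930 (R=-1.6667) → pose (0.4134, -3.2049, -2.9930)
step 2: θ'=-3.4930 (R=1.7500) → pose (1.2749, -3.2926, -3.4930)
step 3: θ'=-3.3680 (R=6.0000) → pose (0.5564, -3.0790, -3.3680)
step 4: θ'=-3.9930 (R=1.2000) → pose (1.1897, -3.4577, -3.9930)

(1.1897, -3.4577, -3.9930)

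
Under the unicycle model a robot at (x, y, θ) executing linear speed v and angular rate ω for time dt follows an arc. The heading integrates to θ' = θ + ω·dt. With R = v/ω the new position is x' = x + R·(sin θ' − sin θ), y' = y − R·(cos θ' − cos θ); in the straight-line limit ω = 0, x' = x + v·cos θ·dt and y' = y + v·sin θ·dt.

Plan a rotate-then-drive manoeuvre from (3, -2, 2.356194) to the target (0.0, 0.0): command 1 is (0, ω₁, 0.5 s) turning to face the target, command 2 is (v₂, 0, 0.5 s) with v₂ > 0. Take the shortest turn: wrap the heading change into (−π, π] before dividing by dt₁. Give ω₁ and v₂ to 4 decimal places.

ω₁ = 0.3948, v₂ = 7.2111

heading to target = atan2(0−-2, 0−3) = 2.5536
Δθ = wrap(2.5536 − 2.3562) = 0.1974; ω₁ = Δθ/dt₁ = 0.3948
distance = √((0−3)² + (0−-2)²) = 3.6056; v₂ = distance/dt₂ = 7.2111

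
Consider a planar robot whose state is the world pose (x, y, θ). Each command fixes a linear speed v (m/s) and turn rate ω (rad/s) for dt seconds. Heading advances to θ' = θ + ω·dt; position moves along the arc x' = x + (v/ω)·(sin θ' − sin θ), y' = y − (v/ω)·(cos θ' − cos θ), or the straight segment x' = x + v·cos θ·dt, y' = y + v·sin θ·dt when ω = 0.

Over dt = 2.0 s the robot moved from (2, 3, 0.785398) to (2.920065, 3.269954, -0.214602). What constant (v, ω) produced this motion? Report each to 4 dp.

v = 0.5000, ω = -0.5000

Δθ = -0.214602 − 0.785398 = -1.000000
ω = Δθ/dt = -1.000000/2.0 = -0.5000
R = Δx/(sin θ' − sin θ) = -1.0000
v = R·ω = -1.0000·-0.5000 = 0.5000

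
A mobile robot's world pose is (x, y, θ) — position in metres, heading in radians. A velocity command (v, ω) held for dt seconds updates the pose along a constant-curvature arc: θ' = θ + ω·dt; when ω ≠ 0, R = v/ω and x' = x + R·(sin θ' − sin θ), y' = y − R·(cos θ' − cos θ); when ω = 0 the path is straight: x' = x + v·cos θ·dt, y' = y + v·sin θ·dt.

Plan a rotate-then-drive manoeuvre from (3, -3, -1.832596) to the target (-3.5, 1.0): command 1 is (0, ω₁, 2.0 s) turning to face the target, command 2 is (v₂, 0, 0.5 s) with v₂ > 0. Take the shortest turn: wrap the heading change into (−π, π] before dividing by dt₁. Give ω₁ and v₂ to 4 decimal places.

ω₁ = -0.9303, v₂ = 15.2643

heading to target = atan2(1−-3, -3.5−3) = 2.5899
Δθ = wrap(2.5899 − -1.8326) = -1.8607; ω₁ = Δθ/dt₁ = -0.9303
distance = √((-3.5−3)² + (1−-3)²) = 7.6322; v₂ = distance/dt₂ = 15.2643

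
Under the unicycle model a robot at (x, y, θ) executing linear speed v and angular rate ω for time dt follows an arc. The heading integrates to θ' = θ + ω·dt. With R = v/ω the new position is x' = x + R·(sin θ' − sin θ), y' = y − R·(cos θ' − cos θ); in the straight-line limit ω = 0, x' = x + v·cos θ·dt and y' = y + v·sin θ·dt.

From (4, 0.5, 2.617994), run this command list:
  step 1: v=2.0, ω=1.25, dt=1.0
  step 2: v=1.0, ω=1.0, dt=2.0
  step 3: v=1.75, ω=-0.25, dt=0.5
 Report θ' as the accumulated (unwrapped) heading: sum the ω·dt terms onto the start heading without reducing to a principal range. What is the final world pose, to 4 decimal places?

(3.1747, -1.7541, 5.7430)

step 1: θ'=3.8680 (R=1.6000) → pose (2.1373, 0.3105, 3.8680)
step 2: θ'=5.8680 (R=1.0000) → pose (2.3981, -1.3521, 5.8680)
step 3: θ'=5.7430 (R=-7.0000) → pose (3.1747, -1.7541, 5.7430)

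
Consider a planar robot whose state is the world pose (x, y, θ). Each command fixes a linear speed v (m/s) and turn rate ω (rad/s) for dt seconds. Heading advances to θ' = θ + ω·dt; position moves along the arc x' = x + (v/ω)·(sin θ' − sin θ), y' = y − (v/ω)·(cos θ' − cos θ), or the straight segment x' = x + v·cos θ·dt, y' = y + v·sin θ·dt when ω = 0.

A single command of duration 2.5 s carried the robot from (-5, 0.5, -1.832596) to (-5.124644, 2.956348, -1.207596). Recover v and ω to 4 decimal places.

v = -1.0000, ω = 0.2500

Δθ = -1.207596 − -1.832596 = 0.625000
ω = Δθ/dt = 0.625000/2.5 = 0.2500
R = −Δy/(cos θ' − cos θ) = -4.0000
v = R·ω = -4.0000·0.2500 = -1.0000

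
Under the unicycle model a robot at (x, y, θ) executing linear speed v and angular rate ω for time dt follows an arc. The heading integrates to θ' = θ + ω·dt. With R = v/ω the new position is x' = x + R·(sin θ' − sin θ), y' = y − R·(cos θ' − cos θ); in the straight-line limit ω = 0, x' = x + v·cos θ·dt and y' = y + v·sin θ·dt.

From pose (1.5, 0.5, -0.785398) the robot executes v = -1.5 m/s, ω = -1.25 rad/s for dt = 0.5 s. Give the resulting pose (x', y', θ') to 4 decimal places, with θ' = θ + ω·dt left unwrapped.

(1.1639, 1.1569, -1.4104)

θ' = -0.7854 + -1.25·0.5 = -1.4104
R = v/ω = -1.5/-1.25 = 1.2000
x' = 1.5 + 1.2000·(sin -1.4104 − sin -0.7854) = 1.1639
y' = 0.5 − 1.2000·(cos -1.4104 − cos -0.7854) = 1.1569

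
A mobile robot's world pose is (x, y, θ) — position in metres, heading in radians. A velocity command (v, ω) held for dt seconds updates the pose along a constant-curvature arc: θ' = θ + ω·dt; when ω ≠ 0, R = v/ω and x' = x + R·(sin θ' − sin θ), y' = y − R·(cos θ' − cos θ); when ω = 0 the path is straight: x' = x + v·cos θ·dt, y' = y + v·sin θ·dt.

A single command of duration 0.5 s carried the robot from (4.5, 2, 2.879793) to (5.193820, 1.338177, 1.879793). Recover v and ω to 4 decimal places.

v = -2.0000, ω = -2.0000

Δθ = 1.879793 − 2.879793 = -1.000000
ω = Δθ/dt = -1.000000/0.5 = -2.0000
R = Δx/(sin θ' − sin θ) = 1.0000
v = R·ω = 1.0000·-2.0000 = -2.0000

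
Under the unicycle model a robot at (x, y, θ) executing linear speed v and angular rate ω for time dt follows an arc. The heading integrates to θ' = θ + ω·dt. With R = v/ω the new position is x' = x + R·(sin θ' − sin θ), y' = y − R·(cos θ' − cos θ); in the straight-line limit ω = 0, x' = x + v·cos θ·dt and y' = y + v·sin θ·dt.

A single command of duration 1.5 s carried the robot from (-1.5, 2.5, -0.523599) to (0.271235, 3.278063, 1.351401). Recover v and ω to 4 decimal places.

Δθ = 1.351401 − -0.523599 = 1.875000
ω = Δθ/dt = 1.875000/1.5 = 1.2500
R = Δx/(sin θ' − sin θ) = 1.2000
v = R·ω = 1.2000·1.2500 = 1.5000

v = 1.5000, ω = 1.2500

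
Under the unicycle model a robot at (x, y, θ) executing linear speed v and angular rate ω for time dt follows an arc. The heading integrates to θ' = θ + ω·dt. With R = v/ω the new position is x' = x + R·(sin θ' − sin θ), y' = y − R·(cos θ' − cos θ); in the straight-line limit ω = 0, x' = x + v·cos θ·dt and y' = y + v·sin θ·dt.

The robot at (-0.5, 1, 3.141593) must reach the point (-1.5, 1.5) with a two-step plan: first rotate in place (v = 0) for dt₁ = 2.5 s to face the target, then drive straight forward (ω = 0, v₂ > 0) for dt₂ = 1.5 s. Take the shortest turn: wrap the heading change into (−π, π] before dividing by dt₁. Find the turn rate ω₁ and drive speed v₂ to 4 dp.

heading to target = atan2(1.5−1, -1.5−-0.5) = 2.6779
Δθ = wrap(2.6779 − 3.1416) = -0.4636; ω₁ = Δθ/dt₁ = -0.1855
distance = √((-1.5−-0.5)² + (1.5−1)²) = 1.1180; v₂ = distance/dt₂ = 0.7454

ω₁ = -0.1855, v₂ = 0.7454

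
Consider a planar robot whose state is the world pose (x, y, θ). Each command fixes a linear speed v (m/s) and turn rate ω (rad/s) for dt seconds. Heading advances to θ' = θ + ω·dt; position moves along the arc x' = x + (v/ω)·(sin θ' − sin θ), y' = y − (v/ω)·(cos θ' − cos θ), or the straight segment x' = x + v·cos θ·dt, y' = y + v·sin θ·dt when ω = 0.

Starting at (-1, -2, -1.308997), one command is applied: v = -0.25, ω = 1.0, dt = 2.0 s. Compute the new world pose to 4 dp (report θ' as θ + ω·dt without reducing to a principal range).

θ' = -1.3090 + 1.0·2.0 = 0.6910
R = v/ω = -0.25/1.0 = -0.2500
x' = -1 + -0.2500·(sin 0.6910 − sin -1.3090) = -1.4008
y' = -2 − -0.2500·(cos 0.6910 − cos -1.3090) = -1.8721

(-1.4008, -1.8721, 0.6910)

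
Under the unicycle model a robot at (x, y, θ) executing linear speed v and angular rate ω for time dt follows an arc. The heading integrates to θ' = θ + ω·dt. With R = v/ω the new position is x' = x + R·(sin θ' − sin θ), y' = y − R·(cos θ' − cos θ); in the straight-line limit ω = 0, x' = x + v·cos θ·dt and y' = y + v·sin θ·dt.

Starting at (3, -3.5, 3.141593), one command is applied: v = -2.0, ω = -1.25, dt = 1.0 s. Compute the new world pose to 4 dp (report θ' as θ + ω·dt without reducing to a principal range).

(4.5184, -4.5955, 1.8916)

θ' = 3.1416 + -1.25·1.0 = 1.8916
R = v/ω = -2.0/-1.25 = 1.6000
x' = 3 + 1.6000·(sin 1.8916 − sin 3.1416) = 4.5184
y' = -3.5 − 1.6000·(cos 1.8916 − cos 3.1416) = -4.5955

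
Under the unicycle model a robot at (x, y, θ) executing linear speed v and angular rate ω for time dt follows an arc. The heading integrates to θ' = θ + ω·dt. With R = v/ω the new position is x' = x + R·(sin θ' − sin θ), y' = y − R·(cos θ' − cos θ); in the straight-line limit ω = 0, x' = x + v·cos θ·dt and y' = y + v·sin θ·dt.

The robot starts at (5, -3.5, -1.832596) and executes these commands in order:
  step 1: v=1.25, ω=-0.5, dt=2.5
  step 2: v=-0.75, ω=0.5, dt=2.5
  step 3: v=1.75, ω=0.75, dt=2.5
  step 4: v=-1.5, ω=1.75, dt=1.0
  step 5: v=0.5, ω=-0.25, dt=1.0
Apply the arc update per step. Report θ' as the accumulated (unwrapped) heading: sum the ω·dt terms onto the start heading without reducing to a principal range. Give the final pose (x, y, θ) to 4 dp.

step 1: θ'=-3.0826 (R=-2.5000) → pose (2.7326, -5.3486, -3.0826)
step 2: θ'=-1.8326 (R=-1.5000) → pose (4.0930, -4.2394, -1.8326)
step 3: θ'=0.0424 (R=2.3333) → pose (6.4458, -7.1746, 0.0424)
step 4: θ'=1.7924 (R=-0.8571) → pose (5.6459, -8.2194, 1.7924)
step 5: θ'=1.5424 (R=-2.0000) → pose (5.5978, -7.7230, 1.5424)

(5.5978, -7.7230, 1.5424)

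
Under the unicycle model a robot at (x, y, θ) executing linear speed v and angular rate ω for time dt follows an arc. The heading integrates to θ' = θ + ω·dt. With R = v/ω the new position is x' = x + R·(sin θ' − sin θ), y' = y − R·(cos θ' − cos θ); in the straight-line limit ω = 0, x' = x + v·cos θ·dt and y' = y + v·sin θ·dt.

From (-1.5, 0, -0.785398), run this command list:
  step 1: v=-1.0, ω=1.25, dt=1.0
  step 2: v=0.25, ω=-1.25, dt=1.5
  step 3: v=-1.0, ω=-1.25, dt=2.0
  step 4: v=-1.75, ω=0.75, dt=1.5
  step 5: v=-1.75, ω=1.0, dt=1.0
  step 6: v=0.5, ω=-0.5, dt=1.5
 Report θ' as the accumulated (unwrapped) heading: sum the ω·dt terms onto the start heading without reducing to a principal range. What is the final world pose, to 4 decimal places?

step 1: θ'=0.4646 (R=-0.8000) → pose (-2.4241, 0.1495, 0.4646)
step 2: θ'=-1.4104 (R=-0.2000) → pose (-2.1371, 0.0027, -1.4104)
step 3: θ'=-3.9104 (R=0.8000) → pose (-0.7911, 0.7054, -3.9104)
step 4: θ'=-2.7854 (R=-2.3333) → pose (1.6448, 0.1956, -2.7854)
step 5: θ'=-1.7854 (R=-1.7500) → pose (2.7444, 1.4631, -1.7854)
step 6: θ'=-2.5354 (R=-1.0000) → pose (2.3371, 0.8542, -2.5354)

(2.3371, 0.8542, -2.5354)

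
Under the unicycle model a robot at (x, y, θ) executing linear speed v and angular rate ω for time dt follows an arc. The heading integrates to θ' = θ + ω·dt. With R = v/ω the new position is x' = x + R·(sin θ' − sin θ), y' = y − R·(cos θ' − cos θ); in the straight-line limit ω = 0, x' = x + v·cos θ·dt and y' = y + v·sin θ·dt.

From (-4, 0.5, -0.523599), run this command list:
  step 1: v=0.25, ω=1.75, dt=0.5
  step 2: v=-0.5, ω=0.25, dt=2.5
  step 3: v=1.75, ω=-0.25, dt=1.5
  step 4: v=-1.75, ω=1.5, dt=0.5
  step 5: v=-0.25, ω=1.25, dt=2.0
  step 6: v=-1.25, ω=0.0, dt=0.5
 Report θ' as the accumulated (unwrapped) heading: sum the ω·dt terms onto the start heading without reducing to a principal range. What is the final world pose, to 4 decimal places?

(-2.6881, 1.0876, 3.8514)

step 1: θ'=0.3514 (R=0.1429) → pose (-3.8794, 0.4896, 0.3514)
step 2: θ'=0.9764 (R=-2.0000) → pose (-4.8479, -0.2682, 0.9764)
step 3: θ'=0.6014 (R=-7.0000) → pose (-3.0091, 1.5836, 0.6014)
step 4: θ'=1.3514 (R=-1.1667) → pose (-3.4877, 0.8755, 1.3514)
step 5: θ'=3.8514 (R=-0.2000) → pose (-3.1622, 0.6803, 3.8514)
step 6: θ'=3.8514 (straight) → pose (-2.6881, 1.0876, 3.8514)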